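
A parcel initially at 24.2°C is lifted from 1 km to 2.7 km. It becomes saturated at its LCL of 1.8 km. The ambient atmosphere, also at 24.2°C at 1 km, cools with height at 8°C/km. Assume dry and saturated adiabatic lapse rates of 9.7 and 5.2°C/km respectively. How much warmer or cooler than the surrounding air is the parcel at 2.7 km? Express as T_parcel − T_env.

Parcel:
  Dry to 1800 m: -9.7 × 0.8 km = -7.76°C, so T = 16.44°C.
  Saturated to 2700 m: -5.2 × 0.9 km = -4.68°C, so T = 11.76°C.
Environment:
  Environment to 2700 m: -8 × 1.7 km = -13.6°C, so T = 10.6°C.
T_parcel − T_env = 11.76 − 10.6 = +1.16°C

+1.16°C (parcel warmer than environment)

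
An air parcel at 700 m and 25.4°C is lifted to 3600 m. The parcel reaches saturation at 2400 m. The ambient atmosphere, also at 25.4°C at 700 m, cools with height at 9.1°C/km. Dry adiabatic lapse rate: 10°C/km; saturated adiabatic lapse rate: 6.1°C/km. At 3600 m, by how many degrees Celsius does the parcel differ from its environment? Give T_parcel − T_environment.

+2.07°C (parcel warmer than environment)

Parcel:
  Dry to 2400 m: -10 × 1.7 km = -17°C, so T = 8.4°C.
  Saturated to 3600 m: -6.1 × 1.2 km = -7.32°C, so T = 1.08°C.
Environment:
  Environment to 3600 m: -9.1 × 2.9 km = -26.39°C, so T = -0.99°C.
T_parcel − T_env = 1.08 − (-0.99) = +2.07°C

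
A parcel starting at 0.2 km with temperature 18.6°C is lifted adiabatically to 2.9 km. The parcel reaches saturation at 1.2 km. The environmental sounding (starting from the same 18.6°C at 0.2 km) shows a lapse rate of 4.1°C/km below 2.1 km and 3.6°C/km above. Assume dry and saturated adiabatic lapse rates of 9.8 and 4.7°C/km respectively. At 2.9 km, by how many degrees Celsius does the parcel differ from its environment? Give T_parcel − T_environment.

Parcel:
  From 200 m to 1200 m (dry): cools by 9.8 × 1 = 9.8°C, giving 8.8°C.
  From 1200 m to 2900 m (saturated): cools by 4.7 × 1.7 = 7.99°C, giving 0.81°C.
Environment:
  From 200 m to 2100 m (environment, lower layer): cools by 4.1 × 1.9 = 7.79°C, giving 10.81°C.
  From 2100 m to 2900 m (environment, upper layer): cools by 3.6 × 0.8 = 2.88°C, giving 7.93°C.
T_parcel − T_env = 0.81 − 7.93 = -7.12°C

-7.12°C (parcel cooler than environment)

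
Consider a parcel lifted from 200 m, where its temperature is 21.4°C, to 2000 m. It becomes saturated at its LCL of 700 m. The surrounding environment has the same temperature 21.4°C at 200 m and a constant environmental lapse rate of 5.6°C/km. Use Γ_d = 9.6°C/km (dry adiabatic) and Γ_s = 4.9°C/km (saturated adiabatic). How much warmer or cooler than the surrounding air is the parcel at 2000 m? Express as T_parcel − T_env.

-1.09°C (parcel cooler than environment)

Parcel:
  Dry to 700 m: -9.6 × 0.5 km = -4.8°C, so T = 16.6°C.
  Saturated to 2000 m: -4.9 × 1.3 km = -6.37°C, so T = 10.23°C.
Environment:
  Environment to 2000 m: -5.6 × 1.8 km = -10.08°C, so T = 11.32°C.
T_parcel − T_env = 10.23 − 11.32 = -1.09°C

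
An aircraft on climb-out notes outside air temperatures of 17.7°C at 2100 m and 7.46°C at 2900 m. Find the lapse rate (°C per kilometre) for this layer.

12.8°C/km

Γ = −ΔT/Δz = (17.7 − 7.46) / (2900 − 2100) m
  = 10.24°C / 0.8 km = 12.8°C/km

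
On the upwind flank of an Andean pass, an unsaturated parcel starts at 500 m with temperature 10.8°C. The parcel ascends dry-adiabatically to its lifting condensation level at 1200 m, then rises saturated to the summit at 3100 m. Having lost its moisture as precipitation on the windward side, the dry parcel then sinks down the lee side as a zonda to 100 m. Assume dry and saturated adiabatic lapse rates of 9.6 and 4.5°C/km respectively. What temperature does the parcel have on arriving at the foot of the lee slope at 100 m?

24.33°C

500 → 1200 m (dry, 9.6°C/km): ΔT = -9.6 × 0.7 = -6.72°C → T = 4.08°C
1200 → 3100 m (saturated, 4.5°C/km): ΔT = -4.5 × 1.9 = -8.55°C → T = -4.47°C
3100 → 100 m (dry descent, 9.6°C/km): ΔT = +9.6 × 3 = +28.8°C → T = 24.33°C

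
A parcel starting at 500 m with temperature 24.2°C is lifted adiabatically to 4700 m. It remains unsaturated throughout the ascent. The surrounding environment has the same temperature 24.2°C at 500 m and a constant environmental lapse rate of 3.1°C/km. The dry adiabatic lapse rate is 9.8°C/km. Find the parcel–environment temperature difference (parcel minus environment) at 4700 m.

-28.14°C (parcel cooler than environment)

Parcel:
  Dry to 4700 m: -9.8 × 4.2 km = -41.16°C, so T = -16.96°C.
Environment:
  Environment to 4700 m: -3.1 × 4.2 km = -13.02°C, so T = 11.18°C.
T_parcel − T_env = -16.96 − 11.18 = -28.14°C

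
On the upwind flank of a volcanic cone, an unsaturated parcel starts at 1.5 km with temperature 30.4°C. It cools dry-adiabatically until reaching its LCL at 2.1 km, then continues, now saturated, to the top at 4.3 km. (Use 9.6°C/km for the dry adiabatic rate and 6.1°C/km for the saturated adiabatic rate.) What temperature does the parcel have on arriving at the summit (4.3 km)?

11.22°C

1500–2100 m, dry: Δz = 0.6 km ⇒ ΔT = -5.76°C; T = 24.64°C
2100–4300 m, saturated: Δz = 2.2 km ⇒ ΔT = -13.42°C; T = 11.22°C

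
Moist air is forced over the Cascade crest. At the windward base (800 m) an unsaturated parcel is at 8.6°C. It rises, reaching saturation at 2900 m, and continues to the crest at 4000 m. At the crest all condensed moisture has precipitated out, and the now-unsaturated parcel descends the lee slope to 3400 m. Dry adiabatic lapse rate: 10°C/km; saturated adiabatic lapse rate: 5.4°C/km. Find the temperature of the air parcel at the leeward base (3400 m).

-12.34°C

800 → 2900 m (dry, 10°C/km): ΔT = -10 × 2.1 = -21°C → T = -12.4°C
2900 → 4000 m (saturated, 5.4°C/km): ΔT = -5.4 × 1.1 = -5.94°C → T = -18.34°C
4000 → 3400 m (dry descent, 10°C/km): ΔT = +10 × 0.6 = +6°C → T = -12.34°C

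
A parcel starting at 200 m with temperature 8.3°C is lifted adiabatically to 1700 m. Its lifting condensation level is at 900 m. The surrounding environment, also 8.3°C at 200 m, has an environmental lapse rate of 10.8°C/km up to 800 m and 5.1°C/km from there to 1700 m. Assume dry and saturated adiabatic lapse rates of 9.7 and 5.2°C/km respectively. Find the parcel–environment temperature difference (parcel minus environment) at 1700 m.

+0.12°C (parcel warmer than environment)

Parcel:
  200 → 900 m (dry, 9.7°C/km): ΔT = -9.7 × 0.7 = -6.79°C → T = 1.51°C
  900 → 1700 m (saturated, 5.2°C/km): ΔT = -5.2 × 0.8 = -4.16°C → T = -2.65°C
Environment:
  200 → 800 m (environment, lower layer, 10.8°C/km): ΔT = -10.8 × 0.6 = -6.48°C → T = 1.82°C
  800 → 1700 m (environment, upper layer, 5.1°C/km): ΔT = -5.1 × 0.9 = -4.59°C → T = -2.77°C
T_parcel − T_env = -2.65 − (-2.77) = +0.12°C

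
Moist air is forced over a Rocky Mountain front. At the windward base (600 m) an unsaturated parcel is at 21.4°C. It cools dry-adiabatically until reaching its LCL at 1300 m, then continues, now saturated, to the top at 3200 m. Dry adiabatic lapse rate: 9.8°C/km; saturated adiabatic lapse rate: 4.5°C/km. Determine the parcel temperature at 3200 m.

5.99°C

600–1300 m, dry: Δz = 0.7 km ⇒ ΔT = -6.86°C; T = 14.54°C
1300–3200 m, saturated: Δz = 1.9 km ⇒ ΔT = -8.55°C; T = 5.99°C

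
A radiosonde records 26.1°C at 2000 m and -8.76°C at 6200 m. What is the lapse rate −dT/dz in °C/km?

8.3°C/km

Γ = −ΔT/Δz = (26.1 − (-8.76)) / (6200 − 2000) m
  = 34.86°C / 4.2 km = 8.3°C/km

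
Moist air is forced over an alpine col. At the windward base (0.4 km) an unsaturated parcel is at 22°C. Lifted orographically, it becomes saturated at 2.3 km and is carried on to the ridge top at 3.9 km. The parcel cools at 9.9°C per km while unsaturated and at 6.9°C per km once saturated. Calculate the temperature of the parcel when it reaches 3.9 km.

Dry to 2300 m: -9.9 × 1.9 km = -18.81°C, so T = 3.19°C.
Saturated to 3900 m: -6.9 × 1.6 km = -11.04°C, so T = -7.85°C.

-7.85°C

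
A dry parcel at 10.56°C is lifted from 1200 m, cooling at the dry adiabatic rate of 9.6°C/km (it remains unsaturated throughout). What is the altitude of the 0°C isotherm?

Height above start = (10.56 − 0) / 9.6 = 1.1 km
Altitude = 1200 m + 1100 m = 2300 m

2300 m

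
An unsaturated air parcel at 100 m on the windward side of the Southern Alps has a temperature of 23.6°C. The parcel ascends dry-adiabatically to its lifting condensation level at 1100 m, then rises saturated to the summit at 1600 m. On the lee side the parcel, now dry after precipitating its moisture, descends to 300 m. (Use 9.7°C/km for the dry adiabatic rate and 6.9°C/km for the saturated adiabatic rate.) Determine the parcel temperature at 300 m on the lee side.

100–1100 m, dry: Δz = 1 km ⇒ ΔT = -9.7°C; T = 13.9°C
1100–1600 m, saturated: Δz = 0.5 km ⇒ ΔT = -3.45°C; T = 10.45°C
1600–300 m, dry descent: Δz = 1.3 km ⇒ ΔT = +12.61°C; T = 23.06°C

23.06°C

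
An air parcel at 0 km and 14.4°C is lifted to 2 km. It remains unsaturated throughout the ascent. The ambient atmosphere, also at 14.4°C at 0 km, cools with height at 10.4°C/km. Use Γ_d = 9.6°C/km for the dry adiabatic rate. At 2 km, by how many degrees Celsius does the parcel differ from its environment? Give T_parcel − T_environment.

Parcel:
  0 → 2000 m (dry, 9.6°C/km): ΔT = -9.6 × 2 = -19.2°C → T = -4.8°C
Environment:
  0 → 2000 m (environment, 10.4°C/km): ΔT = -10.4 × 2 = -20.8°C → T = -6.4°C
T_parcel − T_env = -4.8 − (-6.4) = +1.6°C

+1.6°C (parcel warmer than environment)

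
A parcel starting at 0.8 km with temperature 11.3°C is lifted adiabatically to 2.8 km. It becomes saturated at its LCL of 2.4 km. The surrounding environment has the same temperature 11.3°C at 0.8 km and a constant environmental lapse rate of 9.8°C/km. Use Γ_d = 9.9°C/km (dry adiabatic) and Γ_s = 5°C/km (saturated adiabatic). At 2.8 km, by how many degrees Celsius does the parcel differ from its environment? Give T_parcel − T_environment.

Parcel:
  From 800 m to 2400 m (dry): cools by 9.9 × 1.6 = 15.84°C, giving -4.54°C.
  From 2400 m to 2800 m (saturated): cools by 5 × 0.4 = 2°C, giving -6.54°C.
Environment:
  From 800 m to 2800 m (environment): cools by 9.8 × 2 = 19.6°C, giving -8.3°C.
T_parcel − T_env = -6.54 − (-8.3) = +1.76°C

+1.76°C (parcel warmer than environment)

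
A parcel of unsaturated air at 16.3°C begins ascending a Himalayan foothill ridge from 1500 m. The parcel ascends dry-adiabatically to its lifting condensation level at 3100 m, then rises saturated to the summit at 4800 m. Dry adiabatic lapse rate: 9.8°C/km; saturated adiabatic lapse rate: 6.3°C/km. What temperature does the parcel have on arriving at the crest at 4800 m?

1500–3100 m, dry: Δz = 1.6 km ⇒ ΔT = -15.68°C; T = 0.62°C
3100–4800 m, saturated: Δz = 1.7 km ⇒ ΔT = -10.71°C; T = -10.09°C

-10.09°C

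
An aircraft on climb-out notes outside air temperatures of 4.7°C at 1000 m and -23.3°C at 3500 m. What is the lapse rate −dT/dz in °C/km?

Γ = −ΔT/Δz = (4.7 − (-23.3)) / (3500 − 1000) m
  = 28°C / 2.5 km = 11.2°C/km

11.2°C/km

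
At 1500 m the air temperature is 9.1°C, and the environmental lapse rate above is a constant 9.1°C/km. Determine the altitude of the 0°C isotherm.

Height above start = (9.1 − 0) / 9.1 = 1 km
Altitude = 1500 m + 1000 m = 2500 m

2500 m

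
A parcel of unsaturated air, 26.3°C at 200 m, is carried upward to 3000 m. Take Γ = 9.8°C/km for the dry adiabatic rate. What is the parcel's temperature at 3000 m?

-1.14°C

200–3000 m, dry adiabatic: Δz = 2.8 km ⇒ ΔT = -27.44°C; T = -1.14°C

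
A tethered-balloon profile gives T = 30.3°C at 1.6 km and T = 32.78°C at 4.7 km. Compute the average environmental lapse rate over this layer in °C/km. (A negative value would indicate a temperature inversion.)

-0.8°C/km

Γ = −ΔT/Δz = (30.3 − 32.78) / (4700 − 1600) m
  = -2.48°C / 3.1 km = -0.8°C/km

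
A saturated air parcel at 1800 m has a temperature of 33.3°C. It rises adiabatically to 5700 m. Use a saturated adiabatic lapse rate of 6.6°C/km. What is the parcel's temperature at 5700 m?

From 1800 m to 5700 m (saturated adiabatic): cools by 6.6 × 3.9 = 25.74°C, giving 7.56°C.

7.56°C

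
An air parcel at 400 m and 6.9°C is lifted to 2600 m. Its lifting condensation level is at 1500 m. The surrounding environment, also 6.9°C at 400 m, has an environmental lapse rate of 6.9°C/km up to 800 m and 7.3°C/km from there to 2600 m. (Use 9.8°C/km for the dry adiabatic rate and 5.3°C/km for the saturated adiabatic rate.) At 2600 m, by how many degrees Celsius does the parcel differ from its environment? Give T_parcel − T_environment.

-0.71°C (parcel cooler than environment)

Parcel:
  Dry to 1500 m: -9.8 × 1.1 km = -10.78°C, so T = -3.88°C.
  Saturated to 2600 m: -5.3 × 1.1 km = -5.83°C, so T = -9.71°C.
Environment:
  Environment, lower layer to 800 m: -6.9 × 0.4 km = -2.76°C, so T = 4.14°C.
  Environment, upper layer to 2600 m: -7.3 × 1.8 km = -13.14°C, so T = -9°C.
T_parcel − T_env = -9.71 − (-9) = -0.71°C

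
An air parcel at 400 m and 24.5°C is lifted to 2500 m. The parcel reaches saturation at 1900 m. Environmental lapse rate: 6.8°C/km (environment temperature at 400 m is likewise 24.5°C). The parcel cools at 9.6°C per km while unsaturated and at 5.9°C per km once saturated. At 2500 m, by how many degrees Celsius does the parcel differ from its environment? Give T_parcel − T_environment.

-3.66°C (parcel cooler than environment)

Parcel:
  From 400 m to 1900 m (dry): cools by 9.6 × 1.5 = 14.4°C, giving 10.1°C.
  From 1900 m to 2500 m (saturated): cools by 5.9 × 0.6 = 3.54°C, giving 6.56°C.
Environment:
  From 400 m to 2500 m (environment): cools by 6.8 × 2.1 = 14.28°C, giving 10.22°C.
T_parcel − T_env = 6.56 − 10.22 = -3.66°C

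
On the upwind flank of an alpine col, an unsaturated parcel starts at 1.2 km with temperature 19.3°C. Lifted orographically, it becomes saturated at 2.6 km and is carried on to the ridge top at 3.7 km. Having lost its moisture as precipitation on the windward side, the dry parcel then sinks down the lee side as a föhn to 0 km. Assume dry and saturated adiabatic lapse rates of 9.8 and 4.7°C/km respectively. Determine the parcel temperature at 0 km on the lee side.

36.67°C

From 1200 m to 2600 m (dry): cools by 9.8 × 1.4 = 13.72°C, giving 5.58°C.
From 2600 m to 3700 m (saturated): cools by 4.7 × 1.1 = 5.17°C, giving 0.41°C.
From 3700 m to 0 m (dry descent): warms by 9.8 × 3.7 = 36.26°C, giving 36.67°C.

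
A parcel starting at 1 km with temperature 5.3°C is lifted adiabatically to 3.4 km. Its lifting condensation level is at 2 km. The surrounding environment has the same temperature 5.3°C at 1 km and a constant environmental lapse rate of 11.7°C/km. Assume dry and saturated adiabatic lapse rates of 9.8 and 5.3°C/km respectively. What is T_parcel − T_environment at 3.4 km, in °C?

Parcel:
  1000–2000 m, dry: Δz = 1 km ⇒ ΔT = -9.8°C; T = -4.5°C
  2000–3400 m, saturated: Δz = 1.4 km ⇒ ΔT = -7.42°C; T = -11.92°C
Environment:
  1000–3400 m, environment: Δz = 2.4 km ⇒ ΔT = -28.08°C; T = -22.78°C
T_parcel − T_env = -11.92 − (-22.78) = +10.86°C

+10.86°C (parcel warmer than environment)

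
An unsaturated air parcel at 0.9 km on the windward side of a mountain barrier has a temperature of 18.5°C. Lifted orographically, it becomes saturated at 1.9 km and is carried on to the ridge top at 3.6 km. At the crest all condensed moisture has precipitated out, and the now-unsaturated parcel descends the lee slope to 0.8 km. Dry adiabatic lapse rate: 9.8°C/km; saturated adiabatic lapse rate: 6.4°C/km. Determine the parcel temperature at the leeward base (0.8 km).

25.26°C

Dry to 1900 m: -9.8 × 1 km = -9.8°C, so T = 8.7°C.
Saturated to 3600 m: -6.4 × 1.7 km = -10.88°C, so T = -2.18°C.
Dry descent to 800 m: +9.8 × 2.8 km = +27.44°C, so T = 25.26°C.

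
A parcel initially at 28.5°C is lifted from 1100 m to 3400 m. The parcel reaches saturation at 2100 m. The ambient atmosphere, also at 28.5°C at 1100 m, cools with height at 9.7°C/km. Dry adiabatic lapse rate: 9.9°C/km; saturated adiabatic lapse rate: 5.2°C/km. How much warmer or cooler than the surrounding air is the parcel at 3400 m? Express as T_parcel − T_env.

Parcel:
  1100–2100 m, dry: Δz = 1 km ⇒ ΔT = -9.9°C; T = 18.6°C
  2100–3400 m, saturated: Δz = 1.3 km ⇒ ΔT = -6.76°C; T = 11.84°C
Environment:
  1100–3400 m, environment: Δz = 2.3 km ⇒ ΔT = -22.31°C; T = 6.19°C
T_parcel − T_env = 11.84 − 6.19 = +5.65°C

+5.65°C (parcel warmer than environment)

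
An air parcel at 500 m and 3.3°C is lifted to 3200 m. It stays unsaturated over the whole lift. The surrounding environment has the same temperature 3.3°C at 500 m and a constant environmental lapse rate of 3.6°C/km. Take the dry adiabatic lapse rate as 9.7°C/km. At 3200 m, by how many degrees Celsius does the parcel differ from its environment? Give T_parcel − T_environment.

-16.47°C (parcel cooler than environment)

Parcel:
  500 → 3200 m (dry, 9.7°C/km): ΔT = -9.7 × 2.7 = -26.19°C → T = -22.89°C
Environment:
  500 → 3200 m (environment, 3.6°C/km): ΔT = -3.6 × 2.7 = -9.72°C → T = -6.42°C
T_parcel − T_env = -22.89 − (-6.42) = -16.47°C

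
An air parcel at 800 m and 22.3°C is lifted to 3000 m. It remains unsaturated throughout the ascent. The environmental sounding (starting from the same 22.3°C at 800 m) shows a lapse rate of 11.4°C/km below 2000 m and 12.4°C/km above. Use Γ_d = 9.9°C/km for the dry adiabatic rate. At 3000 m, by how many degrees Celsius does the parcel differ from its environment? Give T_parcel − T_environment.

+4.3°C (parcel warmer than environment)

Parcel:
  800 → 3000 m (dry, 9.9°C/km): ΔT = -9.9 × 2.2 = -21.78°C → T = 0.52°C
Environment:
  800 → 2000 m (environment, lower layer, 11.4°C/km): ΔT = -11.4 × 1.2 = -13.68°C → T = 8.62°C
  2000 → 3000 m (environment, upper layer, 12.4°C/km): ΔT = -12.4 × 1 = -12.4°C → T = -3.78°C
T_parcel − T_env = 0.52 − (-3.78) = +4.3°C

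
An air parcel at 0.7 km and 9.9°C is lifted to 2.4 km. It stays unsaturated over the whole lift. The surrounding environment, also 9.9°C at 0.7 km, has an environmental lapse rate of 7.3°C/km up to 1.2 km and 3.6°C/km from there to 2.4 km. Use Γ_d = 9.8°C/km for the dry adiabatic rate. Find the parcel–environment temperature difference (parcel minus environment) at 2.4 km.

-8.69°C (parcel cooler than environment)

Parcel:
  700 → 2400 m (dry, 9.8°C/km): ΔT = -9.8 × 1.7 = -16.66°C → T = -6.76°C
Environment:
  700 → 1200 m (environment, lower layer, 7.3°C/km): ΔT = -7.3 × 0.5 = -3.65°C → T = 6.25°C
  1200 → 2400 m (environment, upper layer, 3.6°C/km): ΔT = -3.6 × 1.2 = -4.32°C → T = 1.93°C
T_parcel − T_env = -6.76 − 1.93 = -8.69°C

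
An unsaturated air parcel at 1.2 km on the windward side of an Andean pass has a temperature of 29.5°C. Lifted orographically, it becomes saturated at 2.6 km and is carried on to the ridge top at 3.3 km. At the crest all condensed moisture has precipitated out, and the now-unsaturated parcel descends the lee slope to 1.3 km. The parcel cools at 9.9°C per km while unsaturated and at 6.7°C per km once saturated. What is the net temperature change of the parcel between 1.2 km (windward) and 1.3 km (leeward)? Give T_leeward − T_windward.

+1.25°C

1200 → 2600 m (dry, 9.9°C/km): ΔT = -9.9 × 1.4 = -13.86°C → T = 15.64°C
2600 → 3300 m (saturated, 6.7°C/km): ΔT = -6.7 × 0.7 = -4.69°C → T = 10.95°C
3300 → 1300 m (dry descent, 9.9°C/km): ΔT = +9.9 × 2 = +19.8°C → T = 30.75°C
Net change vs windward start: 30.75 − 29.5 = +1.25°C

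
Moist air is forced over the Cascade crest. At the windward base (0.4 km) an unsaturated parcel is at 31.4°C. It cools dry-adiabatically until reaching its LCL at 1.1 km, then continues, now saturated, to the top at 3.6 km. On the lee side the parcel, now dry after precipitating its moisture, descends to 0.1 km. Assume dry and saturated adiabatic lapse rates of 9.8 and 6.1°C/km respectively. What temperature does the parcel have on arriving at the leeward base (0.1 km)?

Dry to 1100 m: -9.8 × 0.7 km = -6.86°C, so T = 24.54°C.
Saturated to 3600 m: -6.1 × 2.5 km = -15.25°C, so T = 9.29°C.
Dry descent to 100 m: +9.8 × 3.5 km = +34.3°C, so T = 43.59°C.

43.59°C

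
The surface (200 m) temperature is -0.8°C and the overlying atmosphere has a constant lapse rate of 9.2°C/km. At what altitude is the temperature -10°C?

1200 m

Height above start = (-0.8 − (-10)) / 9.2 = 1 km
Altitude = 200 m + 1000 m = 1200 m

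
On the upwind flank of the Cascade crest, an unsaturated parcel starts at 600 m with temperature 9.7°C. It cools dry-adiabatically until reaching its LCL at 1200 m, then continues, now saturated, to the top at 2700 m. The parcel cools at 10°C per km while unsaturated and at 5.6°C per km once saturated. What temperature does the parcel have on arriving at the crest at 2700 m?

-4.7°C

Dry to 1200 m: -10 × 0.6 km = -6°C, so T = 3.7°C.
Saturated to 2700 m: -5.6 × 1.5 km = -8.4°C, so T = -4.7°C.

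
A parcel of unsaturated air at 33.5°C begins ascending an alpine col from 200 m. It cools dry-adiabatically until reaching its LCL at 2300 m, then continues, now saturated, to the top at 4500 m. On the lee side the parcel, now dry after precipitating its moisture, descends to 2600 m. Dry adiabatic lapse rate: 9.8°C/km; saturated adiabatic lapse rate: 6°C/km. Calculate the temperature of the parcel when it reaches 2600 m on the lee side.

Dry to 2300 m: -9.8 × 2.1 km = -20.58°C, so T = 12.92°C.
Saturated to 4500 m: -6 × 2.2 km = -13.2°C, so T = -0.28°C.
Dry descent to 2600 m: +9.8 × 1.9 km = +18.62°C, so T = 18.34°C.

18.34°C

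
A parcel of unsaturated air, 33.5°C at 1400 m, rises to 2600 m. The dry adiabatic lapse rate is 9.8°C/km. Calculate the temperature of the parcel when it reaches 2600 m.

1400 → 2600 m (dry adiabatic, 9.8°C/km): ΔT = -9.8 × 1.2 = -11.76°C → T = 21.74°C

21.74°C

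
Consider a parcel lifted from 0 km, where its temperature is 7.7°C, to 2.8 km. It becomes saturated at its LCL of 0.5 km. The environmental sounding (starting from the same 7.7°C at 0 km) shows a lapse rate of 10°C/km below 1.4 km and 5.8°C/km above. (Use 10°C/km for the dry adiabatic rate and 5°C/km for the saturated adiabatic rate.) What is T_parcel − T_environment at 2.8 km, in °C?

+5.62°C (parcel warmer than environment)

Parcel:
  From 0 m to 500 m (dry): cools by 10 × 0.5 = 5°C, giving 2.7°C.
  From 500 m to 2800 m (saturated): cools by 5 × 2.3 = 11.5°C, giving -8.8°C.
Environment:
  From 0 m to 1400 m (environment, lower layer): cools by 10 × 1.4 = 14°C, giving -6.3°C.
  From 1400 m to 2800 m (environment, upper layer): cools by 5.8 × 1.4 = 8.12°C, giving -14.42°C.
T_parcel − T_env = -8.8 − (-14.42) = +5.62°C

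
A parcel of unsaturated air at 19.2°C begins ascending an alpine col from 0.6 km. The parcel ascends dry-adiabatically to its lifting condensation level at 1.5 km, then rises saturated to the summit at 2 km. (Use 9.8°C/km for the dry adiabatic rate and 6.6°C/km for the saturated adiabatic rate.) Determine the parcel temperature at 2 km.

7.08°C

Dry to 1500 m: -9.8 × 0.9 km = -8.82°C, so T = 10.38°C.
Saturated to 2000 m: -6.6 × 0.5 km = -3.3°C, so T = 7.08°C.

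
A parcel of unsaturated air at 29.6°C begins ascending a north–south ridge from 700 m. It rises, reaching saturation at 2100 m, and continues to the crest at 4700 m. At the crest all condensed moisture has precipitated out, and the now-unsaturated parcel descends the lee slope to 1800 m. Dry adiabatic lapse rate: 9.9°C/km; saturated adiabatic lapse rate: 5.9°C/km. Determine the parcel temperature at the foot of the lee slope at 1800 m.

700 → 2100 m (dry, 9.9°C/km): ΔT = -9.9 × 1.4 = -13.86°C → T = 15.74°C
2100 → 4700 m (saturated, 5.9°C/km): ΔT = -5.9 × 2.6 = -15.34°C → T = 0.4°C
4700 → 1800 m (dry descent, 9.9°C/km): ΔT = +9.9 × 2.9 = +28.71°C → T = 29.11°C

29.11°C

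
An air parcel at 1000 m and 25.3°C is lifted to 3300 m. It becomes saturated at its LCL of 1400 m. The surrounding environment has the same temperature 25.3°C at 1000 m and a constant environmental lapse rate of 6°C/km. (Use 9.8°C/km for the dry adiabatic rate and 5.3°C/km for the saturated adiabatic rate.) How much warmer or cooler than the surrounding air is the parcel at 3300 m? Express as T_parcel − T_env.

Parcel:
  1000–1400 m, dry: Δz = 0.4 km ⇒ ΔT = -3.92°C; T = 21.38°C
  1400–3300 m, saturated: Δz = 1.9 km ⇒ ΔT = -10.07°C; T = 11.31°C
Environment:
  1000–3300 m, environment: Δz = 2.3 km ⇒ ΔT = -13.8°C; T = 11.5°C
T_parcel − T_env = 11.31 − 11.5 = -0.19°C

-0.19°C (parcel cooler than environment)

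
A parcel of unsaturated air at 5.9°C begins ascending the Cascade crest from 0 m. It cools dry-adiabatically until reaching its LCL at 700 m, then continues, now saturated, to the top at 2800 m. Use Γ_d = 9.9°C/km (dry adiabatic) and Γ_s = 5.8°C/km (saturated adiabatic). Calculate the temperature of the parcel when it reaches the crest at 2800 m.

0–700 m, dry: Δz = 0.7 km ⇒ ΔT = -6.93°C; T = -1.03°C
700–2800 m, saturated: Δz = 2.1 km ⇒ ΔT = -12.18°C; T = -13.21°C

-13.21°C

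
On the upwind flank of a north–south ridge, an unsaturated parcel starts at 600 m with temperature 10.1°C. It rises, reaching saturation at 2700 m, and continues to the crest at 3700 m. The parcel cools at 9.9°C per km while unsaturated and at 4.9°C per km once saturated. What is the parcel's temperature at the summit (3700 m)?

From 600 m to 2700 m (dry): cools by 9.9 × 2.1 = 20.79°C, giving -10.69°C.
From 2700 m to 3700 m (saturated): cools by 4.9 × 1 = 4.9°C, giving -15.59°C.

-15.59°C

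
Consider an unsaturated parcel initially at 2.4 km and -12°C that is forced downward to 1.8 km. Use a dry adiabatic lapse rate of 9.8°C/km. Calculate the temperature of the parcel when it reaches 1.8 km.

From 2400 m to 1800 m (dry adiabatic): warms by 9.8 × 0.6 = 5.88°C, giving -6.12°C.

-6.12°C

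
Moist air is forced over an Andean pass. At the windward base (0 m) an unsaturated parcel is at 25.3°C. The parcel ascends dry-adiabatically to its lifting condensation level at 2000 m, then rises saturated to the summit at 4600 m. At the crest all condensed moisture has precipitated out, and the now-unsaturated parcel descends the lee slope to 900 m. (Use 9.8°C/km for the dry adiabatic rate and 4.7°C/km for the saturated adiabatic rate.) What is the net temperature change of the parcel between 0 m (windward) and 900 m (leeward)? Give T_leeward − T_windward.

+4.44°C

0 → 2000 m (dry, 9.8°C/km): ΔT = -9.8 × 2 = -19.6°C → T = 5.7°C
2000 → 4600 m (saturated, 4.7°C/km): ΔT = -4.7 × 2.6 = -12.22°C → T = -6.52°C
4600 → 900 m (dry descent, 9.8°C/km): ΔT = +9.8 × 3.7 = +36.26°C → T = 29.74°C
Net change vs windward start: 29.74 − 25.3 = +4.44°C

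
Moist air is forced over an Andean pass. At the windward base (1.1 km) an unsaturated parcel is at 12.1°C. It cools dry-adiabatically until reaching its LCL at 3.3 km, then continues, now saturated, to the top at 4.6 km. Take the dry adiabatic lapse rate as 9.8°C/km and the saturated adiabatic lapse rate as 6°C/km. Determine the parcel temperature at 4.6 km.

1100 → 3300 m (dry, 9.8°C/km): ΔT = -9.8 × 2.2 = -21.56°C → T = -9.46°C
3300 → 4600 m (saturated, 6°C/km): ΔT = -6 × 1.3 = -7.8°C → T = -17.26°C

-17.26°C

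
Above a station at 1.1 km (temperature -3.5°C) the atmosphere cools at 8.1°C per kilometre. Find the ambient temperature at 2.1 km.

Environmental to 2100 m: -8.1 × 1 km = -8.1°C, so T = -11.6°C.

-11.6°C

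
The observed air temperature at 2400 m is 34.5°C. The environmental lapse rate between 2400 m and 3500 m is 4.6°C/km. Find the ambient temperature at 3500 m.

29.44°C

2400–3500 m, environmental: Δz = 1.1 km ⇒ ΔT = -5.06°C; T = 29.44°C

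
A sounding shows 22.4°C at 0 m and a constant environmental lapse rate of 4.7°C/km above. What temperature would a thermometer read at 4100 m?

0 → 4100 m (environmental, 4.7°C/km): ΔT = -4.7 × 4.1 = -19.27°C → T = 3.13°C

3.13°C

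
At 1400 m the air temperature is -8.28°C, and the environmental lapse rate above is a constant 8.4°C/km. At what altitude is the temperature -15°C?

2200 m

Height above start = (-8.28 − (-15)) / 8.4 = 0.8 km
Altitude = 1400 m + 800 m = 2200 m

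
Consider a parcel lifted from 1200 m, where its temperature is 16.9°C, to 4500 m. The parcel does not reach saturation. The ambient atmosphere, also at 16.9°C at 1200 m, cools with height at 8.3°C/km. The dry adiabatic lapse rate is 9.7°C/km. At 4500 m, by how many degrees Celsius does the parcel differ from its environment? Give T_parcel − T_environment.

Parcel:
  Dry to 4500 m: -9.7 × 3.3 km = -32.01°C, so T = -15.11°C.
Environment:
  Environment to 4500 m: -8.3 × 3.3 km = -27.39°C, so T = -10.49°C.
T_parcel − T_env = -15.11 − (-10.49) = -4.62°C

-4.62°C (parcel cooler than environment)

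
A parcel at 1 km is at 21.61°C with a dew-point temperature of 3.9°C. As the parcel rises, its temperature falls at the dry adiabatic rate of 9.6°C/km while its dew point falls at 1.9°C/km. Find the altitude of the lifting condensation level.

3.3 km

T and T_d converge at 9.6 − 1.9 = 7.7°C per km
Height above start = (21.61 − 3.9) / 7.7 = 2.3 km
LCL altitude = 1000 m + 2300 m = 3300 m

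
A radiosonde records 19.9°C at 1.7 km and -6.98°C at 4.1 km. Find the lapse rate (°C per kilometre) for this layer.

11.2°C/km

Γ = −ΔT/Δz = (19.9 − (-6.98)) / (4100 − 1700) m
  = 26.88°C / 2.4 km = 11.2°C/km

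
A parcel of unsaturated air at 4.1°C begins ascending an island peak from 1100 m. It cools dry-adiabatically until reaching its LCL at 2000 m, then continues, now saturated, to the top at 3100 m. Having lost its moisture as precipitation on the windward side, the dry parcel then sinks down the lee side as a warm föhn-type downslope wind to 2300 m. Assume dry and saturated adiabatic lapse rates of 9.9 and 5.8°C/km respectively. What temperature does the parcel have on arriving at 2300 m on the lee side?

-3.27°C

From 1100 m to 2000 m (dry): cools by 9.9 × 0.9 = 8.91°C, giving -4.81°C.
From 2000 m to 3100 m (saturated): cools by 5.8 × 1.1 = 6.38°C, giving -11.19°C.
From 3100 m to 2300 m (dry descent): warms by 9.9 × 0.8 = 7.92°C, giving -3.27°C.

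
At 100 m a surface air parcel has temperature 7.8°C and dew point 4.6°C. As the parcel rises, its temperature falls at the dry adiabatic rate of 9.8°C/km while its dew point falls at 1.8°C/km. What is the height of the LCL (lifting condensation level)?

T and T_d converge at 9.8 − 1.8 = 8°C per km
Height above start = (7.8 − 4.6) / 8 = 0.4 km
LCL altitude = 100 m + 400 m = 500 m

500 m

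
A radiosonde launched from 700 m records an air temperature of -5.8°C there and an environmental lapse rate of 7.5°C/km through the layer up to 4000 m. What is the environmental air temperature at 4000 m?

Environmental to 4000 m: -7.5 × 3.3 km = -24.75°C, so T = -30.55°C.

-30.55°C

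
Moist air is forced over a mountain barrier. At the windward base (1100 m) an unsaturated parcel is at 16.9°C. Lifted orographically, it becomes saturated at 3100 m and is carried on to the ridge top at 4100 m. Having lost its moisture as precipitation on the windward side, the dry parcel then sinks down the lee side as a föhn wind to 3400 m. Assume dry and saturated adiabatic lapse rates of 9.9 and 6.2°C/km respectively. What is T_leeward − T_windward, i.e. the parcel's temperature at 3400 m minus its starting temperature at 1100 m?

1100 → 3100 m (dry, 9.9°C/km): ΔT = -9.9 × 2 = -19.8°C → T = -2.9°C
3100 → 4100 m (saturated, 6.2°C/km): ΔT = -6.2 × 1 = -6.2°C → T = -9.1°C
4100 → 3400 m (dry descent, 9.9°C/km): ΔT = +9.9 × 0.7 = +6.93°C → T = -2.17°C
Net change vs windward start: -2.17 − 16.9 = -19.07°C

-19.07°C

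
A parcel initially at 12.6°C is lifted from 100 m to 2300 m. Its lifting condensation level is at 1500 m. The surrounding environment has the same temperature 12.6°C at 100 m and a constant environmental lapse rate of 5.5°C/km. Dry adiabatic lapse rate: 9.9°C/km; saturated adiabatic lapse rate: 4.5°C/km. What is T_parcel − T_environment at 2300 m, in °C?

-5.36°C (parcel cooler than environment)

Parcel:
  Dry to 1500 m: -9.9 × 1.4 km = -13.86°C, so T = -1.26°C.
  Saturated to 2300 m: -4.5 × 0.8 km = -3.6°C, so T = -4.86°C.
Environment:
  Environment to 2300 m: -5.5 × 2.2 km = -12.1°C, so T = 0.5°C.
T_parcel − T_env = -4.86 − 0.5 = -5.36°C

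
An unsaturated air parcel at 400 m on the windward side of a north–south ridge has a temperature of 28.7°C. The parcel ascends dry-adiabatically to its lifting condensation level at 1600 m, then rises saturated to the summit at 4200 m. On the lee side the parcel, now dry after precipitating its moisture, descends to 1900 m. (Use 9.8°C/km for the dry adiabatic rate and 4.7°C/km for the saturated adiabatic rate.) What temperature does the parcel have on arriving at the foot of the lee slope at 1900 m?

400–1600 m, dry: Δz = 1.2 km ⇒ ΔT = -11.76°C; T = 16.94°C
1600–4200 m, saturated: Δz = 2.6 km ⇒ ΔT = -12.22°C; T = 4.72°C
4200–1900 m, dry descent: Δz = 2.3 km ⇒ ΔT = +22.54°C; T = 27.26°C

27.26°C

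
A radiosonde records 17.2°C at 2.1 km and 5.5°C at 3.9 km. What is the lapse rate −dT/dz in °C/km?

Γ = −ΔT/Δz = (17.2 − 5.5) / (3900 − 2100) m
  = 11.7°C / 1.8 km = 6.5°C/km

6.5°C/km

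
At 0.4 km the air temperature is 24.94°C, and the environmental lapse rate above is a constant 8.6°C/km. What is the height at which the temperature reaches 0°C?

3.3 km

Height above start = (24.94 − 0) / 8.6 = 2.9 km
Altitude = 400 m + 2900 m = 3300 m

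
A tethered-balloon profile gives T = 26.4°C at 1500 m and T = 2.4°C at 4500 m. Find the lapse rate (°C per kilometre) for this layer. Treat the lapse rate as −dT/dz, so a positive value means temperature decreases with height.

8°C/km

Γ = −ΔT/Δz = (26.4 − 2.4) / (4500 − 1500) m
  = 24°C / 3 km = 8°C/km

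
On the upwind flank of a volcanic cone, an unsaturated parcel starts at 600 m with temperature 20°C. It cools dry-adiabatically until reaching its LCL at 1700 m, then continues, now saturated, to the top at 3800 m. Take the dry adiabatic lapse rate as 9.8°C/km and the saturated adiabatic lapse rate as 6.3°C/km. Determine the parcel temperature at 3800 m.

-4.01°C

From 600 m to 1700 m (dry): cools by 9.8 × 1.1 = 10.78°C, giving 9.22°C.
From 1700 m to 3800 m (saturated): cools by 6.3 × 2.1 = 13.23°C, giving -4.01°C.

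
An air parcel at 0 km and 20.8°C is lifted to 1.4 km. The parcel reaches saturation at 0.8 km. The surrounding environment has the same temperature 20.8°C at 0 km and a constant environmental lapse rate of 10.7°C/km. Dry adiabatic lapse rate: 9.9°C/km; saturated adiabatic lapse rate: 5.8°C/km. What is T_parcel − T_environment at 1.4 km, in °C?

+3.58°C (parcel warmer than environment)

Parcel:
  0–800 m, dry: Δz = 0.8 km ⇒ ΔT = -7.92°C; T = 12.88°C
  800–1400 m, saturated: Δz = 0.6 km ⇒ ΔT = -3.48°C; T = 9.4°C
Environment:
  0–1400 m, environment: Δz = 1.4 km ⇒ ΔT = -14.98°C; T = 5.82°C
T_parcel − T_env = 9.4 − 5.82 = +3.58°C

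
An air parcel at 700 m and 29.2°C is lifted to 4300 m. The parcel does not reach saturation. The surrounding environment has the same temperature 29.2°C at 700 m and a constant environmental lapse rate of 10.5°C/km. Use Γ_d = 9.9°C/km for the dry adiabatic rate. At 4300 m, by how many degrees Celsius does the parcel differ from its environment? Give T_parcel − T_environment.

+2.16°C (parcel warmer than environment)

Parcel:
  700 → 4300 m (dry, 9.9°C/km): ΔT = -9.9 × 3.6 = -35.64°C → T = -6.44°C
Environment:
  700 → 4300 m (environment, 10.5°C/km): ΔT = -10.5 × 3.6 = -37.8°C → T = -8.6°C
T_parcel − T_env = -6.44 − (-8.6) = +2.16°C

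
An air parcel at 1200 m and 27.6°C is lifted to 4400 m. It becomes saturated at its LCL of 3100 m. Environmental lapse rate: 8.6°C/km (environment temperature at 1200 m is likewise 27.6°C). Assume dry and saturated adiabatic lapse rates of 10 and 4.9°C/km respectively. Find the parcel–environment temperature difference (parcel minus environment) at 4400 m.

Parcel:
  1200–3100 m, dry: Δz = 1.9 km ⇒ ΔT = -19°C; T = 8.6°C
  3100–4400 m, saturated: Δz = 1.3 km ⇒ ΔT = -6.37°C; T = 2.23°C
Environment:
  1200–4400 m, environment: Δz = 3.2 km ⇒ ΔT = -27.52°C; T = 0.08°C
T_parcel − T_env = 2.23 − 0.08 = +2.15°C

+2.15°C (parcel warmer than environment)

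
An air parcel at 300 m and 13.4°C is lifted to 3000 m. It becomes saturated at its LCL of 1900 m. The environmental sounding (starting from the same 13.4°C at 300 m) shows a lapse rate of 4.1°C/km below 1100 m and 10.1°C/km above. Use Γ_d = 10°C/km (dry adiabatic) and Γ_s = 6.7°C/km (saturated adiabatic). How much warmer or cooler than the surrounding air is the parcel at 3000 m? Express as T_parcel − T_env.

-0.9°C (parcel cooler than environment)

Parcel:
  Dry to 1900 m: -10 × 1.6 km = -16°C, so T = -2.6°C.
  Saturated to 3000 m: -6.7 × 1.1 km = -7.37°C, so T = -9.97°C.
Environment:
  Environment, lower layer to 1100 m: -4.1 × 0.8 km = -3.28°C, so T = 10.12°C.
  Environment, upper layer to 3000 m: -10.1 × 1.9 km = -19.19°C, so T = -9.07°C.
T_parcel − T_env = -9.97 − (-9.07) = -0.9°C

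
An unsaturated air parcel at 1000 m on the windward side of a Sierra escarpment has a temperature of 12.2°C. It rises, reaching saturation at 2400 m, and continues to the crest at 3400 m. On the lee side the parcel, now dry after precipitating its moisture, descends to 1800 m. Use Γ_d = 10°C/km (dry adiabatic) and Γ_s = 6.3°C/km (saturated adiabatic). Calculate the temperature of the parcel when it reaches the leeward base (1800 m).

1000–2400 m, dry: Δz = 1.4 km ⇒ ΔT = -14°C; T = -1.8°C
2400–3400 m, saturated: Δz = 1 km ⇒ ΔT = -6.3°C; T = -8.1°C
3400–1800 m, dry descent: Δz = 1.6 km ⇒ ΔT = +16°C; T = 7.9°C

7.9°C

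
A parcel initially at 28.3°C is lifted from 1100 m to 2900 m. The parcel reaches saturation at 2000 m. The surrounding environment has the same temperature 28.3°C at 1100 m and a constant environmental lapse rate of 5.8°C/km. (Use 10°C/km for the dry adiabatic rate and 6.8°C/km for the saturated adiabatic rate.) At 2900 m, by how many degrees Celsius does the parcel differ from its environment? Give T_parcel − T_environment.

-4.68°C (parcel cooler than environment)

Parcel:
  From 1100 m to 2000 m (dry): cools by 10 × 0.9 = 9°C, giving 19.3°C.
  From 2000 m to 2900 m (saturated): cools by 6.8 × 0.9 = 6.12°C, giving 13.18°C.
Environment:
  From 1100 m to 2900 m (environment): cools by 5.8 × 1.8 = 10.44°C, giving 17.86°C.
T_parcel − T_env = 13.18 − 17.86 = -4.68°C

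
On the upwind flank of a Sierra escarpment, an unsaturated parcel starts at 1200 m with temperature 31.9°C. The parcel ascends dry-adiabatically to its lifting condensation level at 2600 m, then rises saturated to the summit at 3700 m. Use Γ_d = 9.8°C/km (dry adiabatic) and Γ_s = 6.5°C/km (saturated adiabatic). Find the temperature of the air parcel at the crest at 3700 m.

Dry to 2600 m: -9.8 × 1.4 km = -13.72°C, so T = 18.18°C.
Saturated to 3700 m: -6.5 × 1.1 km = -7.15°C, so T = 11.03°C.

11.03°C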